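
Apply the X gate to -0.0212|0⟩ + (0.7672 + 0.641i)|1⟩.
(0.7672 + 0.641i)|0⟩ - 0.0212|1⟩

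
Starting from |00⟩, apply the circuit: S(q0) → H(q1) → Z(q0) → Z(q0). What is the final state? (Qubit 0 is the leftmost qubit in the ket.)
1/√2|00⟩ + 1/√2|01⟩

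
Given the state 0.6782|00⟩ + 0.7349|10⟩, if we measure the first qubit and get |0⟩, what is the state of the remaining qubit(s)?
|0⟩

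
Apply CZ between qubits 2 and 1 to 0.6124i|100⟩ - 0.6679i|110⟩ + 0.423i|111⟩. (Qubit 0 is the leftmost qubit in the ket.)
0.6124i|100⟩ - 0.6679i|110⟩ - 0.423i|111⟩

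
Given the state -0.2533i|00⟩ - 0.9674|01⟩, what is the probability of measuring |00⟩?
0.06416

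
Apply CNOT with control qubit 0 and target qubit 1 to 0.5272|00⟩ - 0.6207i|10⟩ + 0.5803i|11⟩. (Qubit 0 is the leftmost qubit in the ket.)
0.5272|00⟩ + 0.5803i|10⟩ - 0.6207i|11⟩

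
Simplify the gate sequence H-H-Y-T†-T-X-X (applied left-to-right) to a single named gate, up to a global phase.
Y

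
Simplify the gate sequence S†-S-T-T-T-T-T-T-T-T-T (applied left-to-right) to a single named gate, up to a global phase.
T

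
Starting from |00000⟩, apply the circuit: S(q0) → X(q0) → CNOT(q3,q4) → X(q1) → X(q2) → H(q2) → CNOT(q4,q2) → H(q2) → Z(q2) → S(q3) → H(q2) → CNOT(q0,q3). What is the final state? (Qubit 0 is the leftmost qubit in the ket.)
-1/√2|11010⟩ + 1/√2|11110⟩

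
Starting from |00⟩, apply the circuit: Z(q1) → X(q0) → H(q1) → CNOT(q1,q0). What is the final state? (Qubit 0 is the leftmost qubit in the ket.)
1/√2|01⟩ + 1/√2|10⟩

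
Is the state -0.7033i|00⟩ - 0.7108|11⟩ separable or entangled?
Entangled

Writing the state as a|00⟩ + b|01⟩ + c|10⟩ + d|11⟩, it is a product state iff ad − bc = 0.
Here (a, b, c, d) = (-0.7033i, 0, 0, -0.7108): ad − bc = (-0.7033i)(-0.7108) − (0)(0) = 0.4999i ≠ 0, so the state is entangled.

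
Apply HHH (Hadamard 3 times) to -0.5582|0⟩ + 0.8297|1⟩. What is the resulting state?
0.192|0⟩ - 0.9814|1⟩

H² = I, so H^3 = H: a single Hadamard. With (a, b) = (-0.5582, 0.8297), H gives ((a + b)/√2, (a − b)/√2) = (0.192, -0.9814).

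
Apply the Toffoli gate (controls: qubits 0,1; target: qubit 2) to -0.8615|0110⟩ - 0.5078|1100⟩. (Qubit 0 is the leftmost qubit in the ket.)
-0.8615|0110⟩ - 0.5078|1110⟩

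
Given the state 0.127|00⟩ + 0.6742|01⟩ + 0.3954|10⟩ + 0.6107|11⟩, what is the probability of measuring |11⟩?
0.373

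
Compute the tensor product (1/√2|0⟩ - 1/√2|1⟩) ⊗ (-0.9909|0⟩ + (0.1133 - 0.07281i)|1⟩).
-0.7007|00⟩ + (0.08012 - 0.05148i)|01⟩ + 0.7007|10⟩ + (-0.08012 + 0.05148i)|11⟩

amp(|b₁b₂…⟩) = product of the factor amplitudes for bits b₁, b₂, …; only kets whose every factor amplitude is nonzero survive.
|00⟩: (1/√2)(-0.9909) = -0.7007
|01⟩: (1/√2)(0.1133 - 0.07281i) = (0.08012 - 0.05148i)
|10⟩: (-1/√2)(-0.9909) = 0.7007
|11⟩: (-1/√2)(0.1133 - 0.07281i) = (-0.08012 + 0.05148i)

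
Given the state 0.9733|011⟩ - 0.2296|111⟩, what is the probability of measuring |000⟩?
0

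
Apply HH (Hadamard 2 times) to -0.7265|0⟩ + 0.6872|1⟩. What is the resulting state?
-0.7265|0⟩ + 0.6872|1⟩

H² = I, so an even number of Hadamards cancels: H^2 = I and the state is unchanged.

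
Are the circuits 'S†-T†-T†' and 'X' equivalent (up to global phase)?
No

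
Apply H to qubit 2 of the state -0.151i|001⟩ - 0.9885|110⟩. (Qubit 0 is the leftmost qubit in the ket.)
-0.1068i|000⟩ + 0.1068i|001⟩ - 0.699|110⟩ - 0.699|111⟩

H on qubit 2 mixes each pair of kets that differ only in qubit 2: amplitudes (a, b) of (|…0…⟩, |…1…⟩) become ((a + b)/√2, (a − b)/√2). Kets absent from the input have amplitude 0.
(|000⟩, |001⟩): (a, b) = (0, -0.151i) → (-0.1068i, 0.1068i)
(|110⟩, |111⟩): (a, b) = (-0.9885, 0) → (-0.699, -0.699)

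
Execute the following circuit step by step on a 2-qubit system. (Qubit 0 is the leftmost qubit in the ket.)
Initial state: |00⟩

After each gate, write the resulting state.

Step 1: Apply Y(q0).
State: i|10⟩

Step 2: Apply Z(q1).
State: i|10⟩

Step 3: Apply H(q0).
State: (1/√2)i|00⟩ - (1/√2)i|10⟩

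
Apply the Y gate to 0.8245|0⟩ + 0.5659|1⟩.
-0.5659i|0⟩ + 0.8245i|1⟩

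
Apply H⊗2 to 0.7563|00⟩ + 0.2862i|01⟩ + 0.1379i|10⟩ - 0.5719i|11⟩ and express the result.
(0.3782 - 0.0739i)|00⟩ + (0.3782 + 0.2118i)|01⟩ + (0.3782 + 0.3601i)|10⟩ + (0.3782 - 0.498i)|11⟩

H⊗2 gives amp(|y⟩) = (1/2) Σ_x (−1)^(x·y) amp(|x⟩), where x·y is the number of positions in which both x and y have a 1.
|00⟩: (0.7563 + 0.2862i + 0.1379i - 0.5719i)/2 = (0.3782 - 0.0739i)
|01⟩: (0.7563 - 0.2862i + 0.1379i + 0.5719i)/2 = (0.3782 + 0.2118i)
|10⟩: (0.7563 + 0.2862i - 0.1379i + 0.5719i)/2 = (0.3782 + 0.3601i)
|11⟩: (0.7563 - 0.2862i - 0.1379i - 0.5719i)/2 = (0.3782 - 0.498i)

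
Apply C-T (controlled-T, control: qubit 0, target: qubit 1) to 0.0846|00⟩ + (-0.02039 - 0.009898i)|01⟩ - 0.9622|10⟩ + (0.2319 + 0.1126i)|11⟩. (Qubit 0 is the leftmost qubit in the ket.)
0.0846|00⟩ + (-0.02039 - 0.009898i)|01⟩ - 0.9622|10⟩ + (0.08436 + 0.2436i)|11⟩

C-T leaves the control-|0⟩ kets |00⟩, |01⟩ unchanged and applies T to qubit 1 on the control-|1⟩ pair (|10⟩, |11⟩).
T = [[1, 0], [0, (1/√2 + (1/√2)i)]].
With a = amp(|10⟩) = -0.9622 and b = amp(|11⟩) = (0.2319 + 0.1126i):
new amp(|10⟩) = (1)·a = -0.9622
new amp(|11⟩) = (1/√2 + (1/√2)i)·b = (0.08436 + 0.2436i)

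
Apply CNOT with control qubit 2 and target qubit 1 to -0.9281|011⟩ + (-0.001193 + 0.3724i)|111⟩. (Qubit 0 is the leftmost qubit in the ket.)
-0.9281|001⟩ + (-0.001193 + 0.3724i)|101⟩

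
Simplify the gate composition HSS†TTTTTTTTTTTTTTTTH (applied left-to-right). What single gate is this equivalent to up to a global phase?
I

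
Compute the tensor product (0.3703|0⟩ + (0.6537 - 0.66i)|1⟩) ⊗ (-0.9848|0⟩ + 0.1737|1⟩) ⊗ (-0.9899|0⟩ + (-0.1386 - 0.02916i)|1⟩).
0.361|000⟩ + (0.05054 + 0.01063i)|001⟩ - 0.06367|010⟩ + (-0.008915 - 0.001876i)|011⟩ + (0.6373 - 0.6434i)|100⟩ + (0.1082 - 0.07131i)|101⟩ + (-0.1124 + 0.1135i)|110⟩ + (-0.01908 + 0.01258i)|111⟩

amp(|b₁b₂…⟩) = product of the factor amplitudes for bits b₁, b₂, …; only kets whose every factor amplitude is nonzero survive.
|000⟩: (0.3703)(-0.9848)(-0.9899) = 0.361
|001⟩: (0.3703)(-0.9848)(-0.1386 - 0.02916i) = (0.05054 + 0.01063i)
|010⟩: (0.3703)(0.1737)(-0.9899) = -0.06367
|011⟩: (0.3703)(0.1737)(-0.1386 - 0.02916i) = (-0.008915 - 0.001876i)
|100⟩: (0.6537 - 0.66i)(-0.9848)(-0.9899) = (0.6373 - 0.6434i)
|101⟩: (0.6537 - 0.66i)(-0.9848)(-0.1386 - 0.02916i) = (0.1082 - 0.07131i)
|110⟩: (0.6537 - 0.66i)(0.1737)(-0.9899) = (-0.1124 + 0.1135i)
|111⟩: (0.6537 - 0.66i)(0.1737)(-0.1386 - 0.02916i) = (-0.01908 + 0.01258i)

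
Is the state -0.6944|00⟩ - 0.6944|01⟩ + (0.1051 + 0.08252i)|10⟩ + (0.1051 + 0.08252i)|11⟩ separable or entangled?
Separable

Writing the state as a|00⟩ + b|01⟩ + c|10⟩ + d|11⟩, it is a product state iff ad − bc = 0.
Here (a, b, c, d) = (-0.6944, -0.6944, (0.1051 + 0.08252i), (0.1051 + 0.08252i)): ad − bc = (-0.6944)(0.1051 + 0.08252i) − (-0.6944)(0.1051 + 0.08252i) = 0, so the state is separable.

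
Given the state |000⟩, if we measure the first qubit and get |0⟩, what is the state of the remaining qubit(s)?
|00⟩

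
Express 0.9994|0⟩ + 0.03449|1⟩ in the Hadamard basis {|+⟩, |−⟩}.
0.7311|+⟩ + 0.6823|−⟩

With |ψ⟩ = α|0⟩ + β|1⟩, the Hadamard-basis coefficients are ⟨+|ψ⟩ = (α + β)/√2 and ⟨−|ψ⟩ = (α − β)/√2.
Here α = 0.9994, β = 0.03449: (α + β)/√2 = 0.7311, (α − β)/√2 = 0.6823.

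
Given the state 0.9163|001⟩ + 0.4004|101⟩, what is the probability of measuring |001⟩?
0.8396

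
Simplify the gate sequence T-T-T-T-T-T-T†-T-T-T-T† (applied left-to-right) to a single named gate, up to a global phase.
T†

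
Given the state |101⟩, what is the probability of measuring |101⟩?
1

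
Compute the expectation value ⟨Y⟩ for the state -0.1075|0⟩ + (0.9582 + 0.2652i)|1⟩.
-0.05702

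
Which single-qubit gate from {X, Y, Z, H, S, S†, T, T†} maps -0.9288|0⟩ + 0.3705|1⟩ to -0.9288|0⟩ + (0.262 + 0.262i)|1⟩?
T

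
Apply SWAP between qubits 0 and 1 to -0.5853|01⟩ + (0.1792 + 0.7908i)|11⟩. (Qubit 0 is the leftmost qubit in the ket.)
-0.5853|10⟩ + (0.1792 + 0.7908i)|11⟩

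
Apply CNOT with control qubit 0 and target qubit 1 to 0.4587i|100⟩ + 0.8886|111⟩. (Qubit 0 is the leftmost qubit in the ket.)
0.8886|101⟩ + 0.4587i|110⟩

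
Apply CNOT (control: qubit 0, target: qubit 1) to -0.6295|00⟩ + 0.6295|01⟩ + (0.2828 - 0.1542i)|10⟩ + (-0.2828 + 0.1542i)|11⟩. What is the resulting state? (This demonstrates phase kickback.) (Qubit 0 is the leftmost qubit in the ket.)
-0.6295|00⟩ + 0.6295|01⟩ + (-0.2828 + 0.1542i)|10⟩ + (0.2828 - 0.1542i)|11⟩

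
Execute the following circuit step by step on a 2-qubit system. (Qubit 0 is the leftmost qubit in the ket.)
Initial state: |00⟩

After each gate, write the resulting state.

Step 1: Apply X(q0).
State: |10⟩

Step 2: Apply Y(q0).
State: -i|00⟩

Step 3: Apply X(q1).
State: -i|01⟩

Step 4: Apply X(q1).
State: -i|00⟩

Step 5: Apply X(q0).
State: -i|10⟩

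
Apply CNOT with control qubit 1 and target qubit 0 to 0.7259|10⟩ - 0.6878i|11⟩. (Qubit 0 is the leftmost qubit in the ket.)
-0.6878i|01⟩ + 0.7259|10⟩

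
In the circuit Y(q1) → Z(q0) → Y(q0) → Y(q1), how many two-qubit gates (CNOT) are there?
0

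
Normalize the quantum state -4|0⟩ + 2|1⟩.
-0.8944|0⟩ + 1/√5|1⟩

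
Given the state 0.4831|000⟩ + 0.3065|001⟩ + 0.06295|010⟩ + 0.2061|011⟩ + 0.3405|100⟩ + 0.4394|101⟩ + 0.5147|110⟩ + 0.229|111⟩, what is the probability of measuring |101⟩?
0.1931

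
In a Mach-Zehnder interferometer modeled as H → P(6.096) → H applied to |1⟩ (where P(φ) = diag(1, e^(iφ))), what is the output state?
(0.008734 + 0.09305i)|0⟩ + (0.9913 - 0.09305i)|1⟩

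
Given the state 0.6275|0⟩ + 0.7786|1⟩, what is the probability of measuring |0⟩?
0.3938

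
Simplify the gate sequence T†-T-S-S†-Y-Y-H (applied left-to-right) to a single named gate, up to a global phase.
H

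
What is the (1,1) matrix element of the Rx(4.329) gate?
-0.5594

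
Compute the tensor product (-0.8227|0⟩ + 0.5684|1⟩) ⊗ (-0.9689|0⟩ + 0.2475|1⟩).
0.7971|00⟩ - 0.2036|01⟩ - 0.5507|10⟩ + 0.1407|11⟩

amp(|b₁b₂…⟩) = product of the factor amplitudes for bits b₁, b₂, …; only kets whose every factor amplitude is nonzero survive.
|00⟩: (-0.8227)(-0.9689) = 0.7971
|01⟩: (-0.8227)(0.2475) = -0.2036
|10⟩: (0.5684)(-0.9689) = -0.5507
|11⟩: (0.5684)(0.2475) = 0.1407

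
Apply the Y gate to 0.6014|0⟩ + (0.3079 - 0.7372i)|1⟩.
(-0.7372 - 0.3079i)|0⟩ + 0.6014i|1⟩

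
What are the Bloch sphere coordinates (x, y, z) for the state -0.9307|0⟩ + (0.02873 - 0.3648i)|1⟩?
(-0.05348, 0.679, 0.7323)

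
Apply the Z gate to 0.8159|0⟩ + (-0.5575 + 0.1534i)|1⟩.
0.8159|0⟩ + (0.5575 - 0.1534i)|1⟩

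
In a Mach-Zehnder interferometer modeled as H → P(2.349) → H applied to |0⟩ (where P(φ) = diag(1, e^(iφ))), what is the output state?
(0.149 + 0.3561i)|0⟩ + (0.851 - 0.3561i)|1⟩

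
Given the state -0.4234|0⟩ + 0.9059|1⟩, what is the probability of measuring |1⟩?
0.8207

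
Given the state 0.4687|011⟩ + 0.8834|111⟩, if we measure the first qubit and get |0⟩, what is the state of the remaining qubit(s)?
|11⟩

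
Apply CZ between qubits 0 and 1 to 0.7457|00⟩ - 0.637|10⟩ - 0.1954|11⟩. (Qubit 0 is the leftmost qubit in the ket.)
0.7457|00⟩ - 0.637|10⟩ + 0.1954|11⟩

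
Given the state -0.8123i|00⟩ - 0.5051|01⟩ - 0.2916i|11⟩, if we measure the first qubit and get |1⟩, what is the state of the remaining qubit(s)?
-i|1⟩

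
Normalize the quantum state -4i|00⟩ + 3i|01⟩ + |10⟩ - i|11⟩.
-0.7698i|00⟩ + (1/√3)i|01⟩ + 0.1925|10⟩ - 0.1925i|11⟩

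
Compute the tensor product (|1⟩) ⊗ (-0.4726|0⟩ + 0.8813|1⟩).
-0.4726|10⟩ + 0.8813|11⟩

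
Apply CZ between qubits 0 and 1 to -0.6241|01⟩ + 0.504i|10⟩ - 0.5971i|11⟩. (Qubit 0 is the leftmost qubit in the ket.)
-0.6241|01⟩ + 0.504i|10⟩ + 0.5971i|11⟩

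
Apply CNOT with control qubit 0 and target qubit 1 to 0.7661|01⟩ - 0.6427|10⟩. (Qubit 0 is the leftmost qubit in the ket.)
0.7661|01⟩ - 0.6427|11⟩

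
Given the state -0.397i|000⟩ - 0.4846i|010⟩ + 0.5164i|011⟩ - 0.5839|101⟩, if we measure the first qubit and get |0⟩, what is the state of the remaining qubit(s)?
-0.489i|00⟩ - 0.5969i|10⟩ + 0.6361i|11⟩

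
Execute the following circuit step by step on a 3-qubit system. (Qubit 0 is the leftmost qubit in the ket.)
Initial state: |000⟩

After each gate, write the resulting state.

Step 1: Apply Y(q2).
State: i|001⟩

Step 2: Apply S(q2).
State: -|001⟩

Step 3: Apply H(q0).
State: -1/√2|001⟩ - 1/√2|101⟩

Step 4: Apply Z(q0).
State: -1/√2|001⟩ + 1/√2|101⟩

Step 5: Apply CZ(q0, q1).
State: -1/√2|001⟩ + 1/√2|101⟩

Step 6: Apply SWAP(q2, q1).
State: -1/√2|010⟩ + 1/√2|110⟩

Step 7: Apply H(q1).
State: -1/2|000⟩ + 1/2|010⟩ + 1/2|100⟩ - 1/2|110⟩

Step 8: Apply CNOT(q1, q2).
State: -1/2|000⟩ + 1/2|011⟩ + 1/2|100⟩ - 1/2|111⟩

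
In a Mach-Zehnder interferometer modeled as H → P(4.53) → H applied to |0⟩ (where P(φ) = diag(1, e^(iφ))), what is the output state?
(0.4093 - 0.4917i)|0⟩ + (0.5907 + 0.4917i)|1⟩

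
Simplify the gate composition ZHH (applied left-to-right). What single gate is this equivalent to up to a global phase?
Z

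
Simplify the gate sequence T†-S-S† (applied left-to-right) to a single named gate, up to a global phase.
T†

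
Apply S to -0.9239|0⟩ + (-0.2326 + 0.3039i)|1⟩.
-0.9239|0⟩ + (-0.3039 - 0.2326i)|1⟩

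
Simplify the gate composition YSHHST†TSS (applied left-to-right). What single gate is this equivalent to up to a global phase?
Y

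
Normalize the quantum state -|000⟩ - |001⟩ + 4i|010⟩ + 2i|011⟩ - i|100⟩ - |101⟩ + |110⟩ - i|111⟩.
-0.1961|000⟩ - 0.1961|001⟩ + 0.7845i|010⟩ + 0.3922i|011⟩ - 0.1961i|100⟩ - 0.1961|101⟩ + 0.1961|110⟩ - 0.1961i|111⟩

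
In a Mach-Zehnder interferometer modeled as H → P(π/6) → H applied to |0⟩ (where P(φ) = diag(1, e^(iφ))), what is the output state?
(0.933 + 0.25i)|0⟩ + (0.06699 - 0.25i)|1⟩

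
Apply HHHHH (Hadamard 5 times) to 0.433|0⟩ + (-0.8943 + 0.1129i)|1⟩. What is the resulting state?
(-0.3262 + 0.07983i)|0⟩ + (0.9385 - 0.07983i)|1⟩

H² = I, so H^5 = H: a single Hadamard. With (a, b) = (0.433, (-0.8943 + 0.1129i)), H gives ((a + b)/√2, (a − b)/√2) = ((-0.3262 + 0.07983i), (0.9385 - 0.07983i)).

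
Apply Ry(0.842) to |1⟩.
-0.4087|0⟩ + 0.9127|1⟩

Ry(0.842) = [[cos(θ/2), −sin(θ/2)], [sin(θ/2), cos(θ/2)]]; θ = 0.842, cos(θ/2) ≈ 0.912681, sin(θ/2) ≈ 0.408673.
With a = amp(|0⟩) = 0 and b = amp(|1⟩) = 1:
new amp(|0⟩) = (0.912681)·a + (-0.408673)·b = -0.4087
new amp(|1⟩) = (0.408673)·a + (0.912681)·b = 0.9127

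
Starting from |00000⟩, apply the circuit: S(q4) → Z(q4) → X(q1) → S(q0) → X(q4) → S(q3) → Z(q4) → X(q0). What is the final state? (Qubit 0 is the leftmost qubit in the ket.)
-|11001⟩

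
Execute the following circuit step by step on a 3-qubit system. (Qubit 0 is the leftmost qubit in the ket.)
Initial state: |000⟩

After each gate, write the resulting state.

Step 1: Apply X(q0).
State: |100⟩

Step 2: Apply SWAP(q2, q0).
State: |001⟩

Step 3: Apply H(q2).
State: 1/√2|000⟩ - 1/√2|001⟩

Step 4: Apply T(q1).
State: 1/√2|000⟩ - 1/√2|001⟩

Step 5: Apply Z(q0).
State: 1/√2|000⟩ - 1/√2|001⟩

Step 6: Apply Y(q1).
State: (1/√2)i|010⟩ - (1/√2)i|011⟩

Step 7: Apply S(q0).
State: (1/√2)i|010⟩ - (1/√2)i|011⟩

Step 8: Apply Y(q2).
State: -1/√2|010⟩ - 1/√2|011⟩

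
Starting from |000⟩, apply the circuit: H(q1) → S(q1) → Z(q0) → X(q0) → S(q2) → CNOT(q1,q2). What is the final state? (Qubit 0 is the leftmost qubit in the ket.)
1/√2|100⟩ + (1/√2)i|111⟩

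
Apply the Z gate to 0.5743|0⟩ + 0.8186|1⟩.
0.5743|0⟩ - 0.8186|1⟩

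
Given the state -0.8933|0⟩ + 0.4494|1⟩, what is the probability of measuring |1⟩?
0.202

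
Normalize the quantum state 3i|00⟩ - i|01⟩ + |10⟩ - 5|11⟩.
(1/2)i|00⟩ - 0.1667i|01⟩ + 0.1667|10⟩ - 0.8333|11⟩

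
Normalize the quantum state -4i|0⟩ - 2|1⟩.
-0.8944i|0⟩ - 1/√5|1⟩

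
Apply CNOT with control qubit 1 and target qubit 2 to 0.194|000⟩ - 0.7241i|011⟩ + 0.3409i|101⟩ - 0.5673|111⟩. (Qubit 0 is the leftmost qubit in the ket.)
0.194|000⟩ - 0.7241i|010⟩ + 0.3409i|101⟩ - 0.5673|110⟩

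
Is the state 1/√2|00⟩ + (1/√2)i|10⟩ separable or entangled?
Separable

Writing the state as a|00⟩ + b|01⟩ + c|10⟩ + d|11⟩, it is a product state iff ad − bc = 0.
Here (a, b, c, d) = (1/√2, 0, (1/√2)i, 0): ad − bc = (1/√2)(0) − (0)((1/√2)i) = 0, so the state is separable.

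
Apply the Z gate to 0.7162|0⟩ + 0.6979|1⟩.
0.7162|0⟩ - 0.6979|1⟩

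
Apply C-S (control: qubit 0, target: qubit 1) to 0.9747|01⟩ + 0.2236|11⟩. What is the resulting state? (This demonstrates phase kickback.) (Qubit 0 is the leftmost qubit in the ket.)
0.9747|01⟩ + 0.2236i|11⟩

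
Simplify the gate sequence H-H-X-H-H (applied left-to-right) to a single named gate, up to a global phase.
X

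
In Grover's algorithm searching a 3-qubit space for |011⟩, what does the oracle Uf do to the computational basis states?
Uf|x⟩ = -|x⟩ if x = 011, else |x⟩ (phase flip on target)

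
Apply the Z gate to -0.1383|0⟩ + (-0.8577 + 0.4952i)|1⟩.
-0.1383|0⟩ + (0.8577 - 0.4952i)|1⟩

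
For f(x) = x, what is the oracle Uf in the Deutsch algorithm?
CNOT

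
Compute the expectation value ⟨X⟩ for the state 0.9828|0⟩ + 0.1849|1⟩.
0.3634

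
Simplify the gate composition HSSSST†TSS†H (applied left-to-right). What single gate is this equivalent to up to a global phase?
I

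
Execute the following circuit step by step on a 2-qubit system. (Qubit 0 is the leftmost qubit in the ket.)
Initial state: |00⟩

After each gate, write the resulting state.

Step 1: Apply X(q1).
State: |01⟩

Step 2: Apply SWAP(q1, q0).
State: |10⟩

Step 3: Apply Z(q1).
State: |10⟩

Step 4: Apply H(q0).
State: 1/√2|00⟩ - 1/√2|10⟩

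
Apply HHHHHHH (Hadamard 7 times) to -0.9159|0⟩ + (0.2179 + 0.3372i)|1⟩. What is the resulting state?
(-0.4936 + 0.2384i)|0⟩ + (-0.8017 - 0.2384i)|1⟩

H² = I, so H^7 = H: a single Hadamard. With (a, b) = (-0.9159, (0.2179 + 0.3372i)), H gives ((a + b)/√2, (a − b)/√2) = ((-0.4936 + 0.2384i), (-0.8017 - 0.2384i)).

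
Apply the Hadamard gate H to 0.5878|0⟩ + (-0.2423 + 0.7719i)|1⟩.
(0.2443 + 0.5458i)|0⟩ + (0.587 - 0.5458i)|1⟩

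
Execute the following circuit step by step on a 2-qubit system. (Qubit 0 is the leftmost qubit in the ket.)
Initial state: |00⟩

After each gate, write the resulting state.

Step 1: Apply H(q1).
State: 1/√2|00⟩ + 1/√2|01⟩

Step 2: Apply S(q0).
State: 1/√2|00⟩ + 1/√2|01⟩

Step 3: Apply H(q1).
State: |00⟩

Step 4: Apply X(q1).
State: |01⟩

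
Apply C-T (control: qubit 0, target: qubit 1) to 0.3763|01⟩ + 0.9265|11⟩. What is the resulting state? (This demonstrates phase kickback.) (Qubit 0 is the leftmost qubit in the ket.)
0.3763|01⟩ + (0.6551 + 0.6551i)|11⟩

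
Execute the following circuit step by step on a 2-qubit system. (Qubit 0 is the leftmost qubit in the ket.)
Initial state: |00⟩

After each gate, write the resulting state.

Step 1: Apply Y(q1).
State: i|01⟩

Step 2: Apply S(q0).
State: i|01⟩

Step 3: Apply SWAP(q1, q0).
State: i|10⟩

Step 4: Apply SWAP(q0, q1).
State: i|01⟩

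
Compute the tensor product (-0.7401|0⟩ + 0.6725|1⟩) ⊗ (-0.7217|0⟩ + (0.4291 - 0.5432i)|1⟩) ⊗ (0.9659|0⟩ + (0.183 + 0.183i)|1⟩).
0.5159|000⟩ + (0.09775 + 0.09775i)|001⟩ + (-0.3067 + 0.3883i)|010⟩ + (-0.1317 + 0.01545i)|011⟩ - 0.4688|100⟩ + (-0.08882 - 0.08882i)|101⟩ + (0.2787 - 0.3528i)|110⟩ + (0.1197 - 0.01404i)|111⟩

amp(|b₁b₂…⟩) = product of the factor amplitudes for bits b₁, b₂, …; only kets whose every factor amplitude is nonzero survive.
|000⟩: (-0.7401)(-0.7217)(0.9659) = 0.5159
|001⟩: (-0.7401)(-0.7217)(0.183 + 0.183i) = (0.09775 + 0.09775i)
|010⟩: (-0.7401)(0.4291 - 0.5432i)(0.9659) = (-0.3067 + 0.3883i)
|011⟩: (-0.7401)(0.4291 - 0.5432i)(0.183 + 0.183i) = (-0.1317 + 0.01545i)
|100⟩: (0.6725)(-0.7217)(0.9659) = -0.4688
|101⟩: (0.6725)(-0.7217)(0.183 + 0.183i) = (-0.08882 - 0.08882i)
|110⟩: (0.6725)(0.4291 - 0.5432i)(0.9659) = (0.2787 - 0.3528i)
|111⟩: (0.6725)(0.4291 - 0.5432i)(0.183 + 0.183i) = (0.1197 - 0.01404i)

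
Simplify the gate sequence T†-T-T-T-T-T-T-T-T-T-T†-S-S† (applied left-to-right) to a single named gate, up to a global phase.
T†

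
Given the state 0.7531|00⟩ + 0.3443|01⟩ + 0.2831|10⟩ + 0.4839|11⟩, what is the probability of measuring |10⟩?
0.08015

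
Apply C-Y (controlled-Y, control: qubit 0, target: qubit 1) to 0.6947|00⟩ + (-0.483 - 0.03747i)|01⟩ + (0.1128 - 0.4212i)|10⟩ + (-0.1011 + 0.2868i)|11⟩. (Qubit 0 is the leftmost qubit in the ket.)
0.6947|00⟩ + (-0.483 - 0.03747i)|01⟩ + (0.2868 + 0.1011i)|10⟩ + (0.4212 + 0.1128i)|11⟩

C-Y leaves the control-|0⟩ kets |00⟩, |01⟩ unchanged and applies Y to qubit 1 on the control-|1⟩ pair (|10⟩, |11⟩).
Y = [[0, -i], [i, 0]].
With a = amp(|10⟩) = (0.1128 - 0.4212i) and b = amp(|11⟩) = (-0.1011 + 0.2868i):
new amp(|10⟩) = (-i)·b = (0.2868 + 0.1011i)
new amp(|11⟩) = (i)·a = (0.4212 + 0.1128i)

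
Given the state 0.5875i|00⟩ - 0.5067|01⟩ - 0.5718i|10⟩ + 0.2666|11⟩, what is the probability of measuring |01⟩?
0.2567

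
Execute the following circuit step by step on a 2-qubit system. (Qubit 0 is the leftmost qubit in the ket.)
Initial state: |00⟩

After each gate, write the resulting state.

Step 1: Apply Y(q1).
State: i|01⟩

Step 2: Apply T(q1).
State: (-1/√2 + (1/√2)i)|01⟩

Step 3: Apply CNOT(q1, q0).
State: (-1/√2 + (1/√2)i)|11⟩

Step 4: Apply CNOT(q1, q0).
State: (-1/√2 + (1/√2)i)|01⟩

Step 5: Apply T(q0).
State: (-1/√2 + (1/√2)i)|01⟩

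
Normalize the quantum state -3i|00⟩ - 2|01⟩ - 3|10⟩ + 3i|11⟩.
-0.5388i|00⟩ - 0.3592|01⟩ - 0.5388|10⟩ + 0.5388i|11⟩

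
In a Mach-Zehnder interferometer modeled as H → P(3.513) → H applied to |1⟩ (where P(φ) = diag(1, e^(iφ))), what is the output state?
(0.9659 + 0.1815i)|0⟩ + (0.03409 - 0.1815i)|1⟩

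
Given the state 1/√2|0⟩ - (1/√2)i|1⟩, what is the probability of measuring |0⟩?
1/2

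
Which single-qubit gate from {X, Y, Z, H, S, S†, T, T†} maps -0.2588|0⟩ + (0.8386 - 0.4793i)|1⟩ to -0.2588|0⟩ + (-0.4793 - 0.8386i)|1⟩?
S†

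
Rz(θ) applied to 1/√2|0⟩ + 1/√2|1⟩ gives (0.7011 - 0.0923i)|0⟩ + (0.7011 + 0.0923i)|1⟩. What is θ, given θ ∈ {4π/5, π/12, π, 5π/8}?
π/12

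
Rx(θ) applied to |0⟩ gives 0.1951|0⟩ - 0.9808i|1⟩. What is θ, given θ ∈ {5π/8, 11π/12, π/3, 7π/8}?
7π/8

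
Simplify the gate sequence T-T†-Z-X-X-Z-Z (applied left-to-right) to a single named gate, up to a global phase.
Z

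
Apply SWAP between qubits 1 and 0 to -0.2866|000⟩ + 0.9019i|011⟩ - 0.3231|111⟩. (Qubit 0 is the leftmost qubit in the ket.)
-0.2866|000⟩ + 0.9019i|101⟩ - 0.3231|111⟩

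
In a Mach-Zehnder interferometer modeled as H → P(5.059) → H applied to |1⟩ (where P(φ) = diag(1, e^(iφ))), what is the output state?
(0.3301 + 0.4703i)|0⟩ + (0.6699 - 0.4703i)|1⟩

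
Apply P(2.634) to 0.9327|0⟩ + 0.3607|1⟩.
0.9327|0⟩ + (-0.3152 + 0.1753i)|1⟩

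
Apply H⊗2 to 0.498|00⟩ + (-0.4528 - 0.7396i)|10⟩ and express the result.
(0.0226 - 0.3698i)|00⟩ + (0.0226 - 0.3698i)|01⟩ + (0.4754 + 0.3698i)|10⟩ + (0.4754 + 0.3698i)|11⟩

H⊗2 gives amp(|y⟩) = (1/2) Σ_x (−1)^(x·y) amp(|x⟩), where x·y is the number of positions in which both x and y have a 1.
|00⟩: (0.498 + (-0.4528 - 0.7396i))/2 = (0.0226 - 0.3698i)
|01⟩: (0.498 + (-0.4528 - 0.7396i))/2 = (0.0226 - 0.3698i)
|10⟩: (0.498 - (-0.4528 - 0.7396i))/2 = (0.4754 + 0.3698i)
|11⟩: (0.498 - (-0.4528 - 0.7396i))/2 = (0.4754 + 0.3698i)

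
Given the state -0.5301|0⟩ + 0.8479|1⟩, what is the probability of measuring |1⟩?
0.7189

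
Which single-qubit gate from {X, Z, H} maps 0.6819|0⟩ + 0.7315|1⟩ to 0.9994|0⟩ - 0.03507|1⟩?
H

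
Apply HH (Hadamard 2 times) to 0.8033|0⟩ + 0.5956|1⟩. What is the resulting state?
0.8033|0⟩ + 0.5956|1⟩

H² = I, so an even number of Hadamards cancels: H^2 = I and the state is unchanged.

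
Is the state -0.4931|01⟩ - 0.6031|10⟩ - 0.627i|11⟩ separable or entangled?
Entangled

Writing the state as a|00⟩ + b|01⟩ + c|10⟩ + d|11⟩, it is a product state iff ad − bc = 0.
Here (a, b, c, d) = (0, -0.4931, -0.6031, -0.627i): ad − bc = (0)(-0.627i) − (-0.4931)(-0.6031) = -0.2974 ≠ 0, so the state is entangled.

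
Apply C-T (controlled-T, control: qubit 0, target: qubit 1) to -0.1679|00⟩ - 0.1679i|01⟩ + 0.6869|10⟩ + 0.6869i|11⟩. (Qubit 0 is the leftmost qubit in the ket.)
-0.1679|00⟩ - 0.1679i|01⟩ + 0.6869|10⟩ + (-0.4857 + 0.4857i)|11⟩

C-T leaves the control-|0⟩ kets |00⟩, |01⟩ unchanged and applies T to qubit 1 on the control-|1⟩ pair (|10⟩, |11⟩).
T = [[1, 0], [0, (1/√2 + (1/√2)i)]].
With a = amp(|10⟩) = 0.6869 and b = amp(|11⟩) = 0.6869i:
new amp(|10⟩) = (1)·a = 0.6869
new amp(|11⟩) = (1/√2 + (1/√2)i)·b = (-0.4857 + 0.4857i)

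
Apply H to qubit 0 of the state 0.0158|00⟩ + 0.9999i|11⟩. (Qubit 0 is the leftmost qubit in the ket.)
0.01117|00⟩ + 0.707i|01⟩ + 0.01117|10⟩ - 0.707i|11⟩

H on qubit 0 mixes each pair of kets that differ only in qubit 0: amplitudes (a, b) of (|…0…⟩, |…1…⟩) become ((a + b)/√2, (a − b)/√2). Kets absent from the input have amplitude 0.
(|00⟩, |10⟩): (a, b) = (0.0158, 0) → (0.01117, 0.01117)
(|01⟩, |11⟩): (a, b) = (0, 0.9999i) → (0.707i, -0.707i)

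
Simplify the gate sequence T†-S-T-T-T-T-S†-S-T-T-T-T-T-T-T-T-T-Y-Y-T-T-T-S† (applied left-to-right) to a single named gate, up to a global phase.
T†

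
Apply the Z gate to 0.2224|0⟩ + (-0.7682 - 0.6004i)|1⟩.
0.2224|0⟩ + (0.7682 + 0.6004i)|1⟩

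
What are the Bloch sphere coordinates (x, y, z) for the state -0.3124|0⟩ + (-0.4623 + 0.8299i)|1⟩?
(0.2888, -0.5185, -0.8049)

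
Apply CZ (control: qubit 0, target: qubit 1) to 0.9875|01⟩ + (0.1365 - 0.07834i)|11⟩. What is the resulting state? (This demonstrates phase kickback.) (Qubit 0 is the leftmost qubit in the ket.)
0.9875|01⟩ + (-0.1365 + 0.07834i)|11⟩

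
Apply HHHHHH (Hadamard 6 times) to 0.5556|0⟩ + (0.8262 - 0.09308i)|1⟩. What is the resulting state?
0.5556|0⟩ + (0.8262 - 0.09308i)|1⟩

H² = I, so an even number of Hadamards cancels: H^6 = I and the state is unchanged.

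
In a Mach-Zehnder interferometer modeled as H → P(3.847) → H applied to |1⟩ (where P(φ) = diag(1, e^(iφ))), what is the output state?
(0.8807 + 0.3242i)|0⟩ + (0.1193 - 0.3242i)|1⟩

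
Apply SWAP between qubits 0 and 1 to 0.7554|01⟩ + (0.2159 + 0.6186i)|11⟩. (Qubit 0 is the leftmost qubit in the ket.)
0.7554|10⟩ + (0.2159 + 0.6186i)|11⟩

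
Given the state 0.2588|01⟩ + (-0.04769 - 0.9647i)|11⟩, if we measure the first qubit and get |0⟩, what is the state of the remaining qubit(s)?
|1⟩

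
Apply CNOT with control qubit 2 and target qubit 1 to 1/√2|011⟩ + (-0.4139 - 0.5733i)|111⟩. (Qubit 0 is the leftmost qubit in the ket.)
1/√2|001⟩ + (-0.4139 - 0.5733i)|101⟩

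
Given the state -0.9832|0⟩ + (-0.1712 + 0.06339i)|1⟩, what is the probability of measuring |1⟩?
0.03333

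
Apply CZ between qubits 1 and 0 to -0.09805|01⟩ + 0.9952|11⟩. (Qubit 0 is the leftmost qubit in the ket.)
-0.09805|01⟩ - 0.9952|11⟩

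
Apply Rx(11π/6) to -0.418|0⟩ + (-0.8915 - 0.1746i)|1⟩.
(0.3586 + 0.2307i)|0⟩ + (0.8611 + 0.2768i)|1⟩

Rx(11π/6) = [[cos(θ/2), −i·sin(θ/2)], [−i·sin(θ/2), cos(θ/2)]]; θ = 11π/6, cos(θ/2) ≈ -0.965926, sin(θ/2) ≈ 0.258819.
With a = amp(|0⟩) = -0.418 and b = amp(|1⟩) = (-0.8915 - 0.1746i):
new amp(|0⟩) = (-0.965926)·a + (-0.258819i)·b = (0.3586 + 0.2307i)
new amp(|1⟩) = (-0.258819i)·a + (-0.965926)·b = (0.8611 + 0.2768i)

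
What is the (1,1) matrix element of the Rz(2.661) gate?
(0.238 + 0.9713i)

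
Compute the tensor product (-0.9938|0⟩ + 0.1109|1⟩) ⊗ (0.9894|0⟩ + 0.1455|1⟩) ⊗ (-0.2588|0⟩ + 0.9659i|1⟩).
0.2545|000⟩ - 0.9497i|001⟩ + 0.03742|010⟩ - 0.1397i|011⟩ - 0.0284|100⟩ + 0.106i|101⟩ - 0.004176|110⟩ + 0.01559i|111⟩

amp(|b₁b₂…⟩) = product of the factor amplitudes for bits b₁, b₂, …; only kets whose every factor amplitude is nonzero survive.
|000⟩: (-0.9938)(0.9894)(-0.2588) = 0.2545
|001⟩: (-0.9938)(0.9894)(0.9659i) = -0.9497i
|010⟩: (-0.9938)(0.1455)(-0.2588) = 0.03742
|011⟩: (-0.9938)(0.1455)(0.9659i) = -0.1397i
|100⟩: (0.1109)(0.9894)(-0.2588) = -0.0284
|101⟩: (0.1109)(0.9894)(0.9659i) = 0.106i
|110⟩: (0.1109)(0.1455)(-0.2588) = -0.004176
|111⟩: (0.1109)(0.1455)(0.9659i) = 0.01559i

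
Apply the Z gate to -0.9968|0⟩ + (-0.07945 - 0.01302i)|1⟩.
-0.9968|0⟩ + (0.07945 + 0.01302i)|1⟩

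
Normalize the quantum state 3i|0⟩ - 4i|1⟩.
0.6i|0⟩ - 0.8i|1⟩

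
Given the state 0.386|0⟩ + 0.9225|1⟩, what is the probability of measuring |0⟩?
0.149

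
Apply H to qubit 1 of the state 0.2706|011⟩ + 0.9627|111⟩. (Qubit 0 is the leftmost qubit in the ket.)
0.1913|001⟩ - 0.1913|011⟩ + 0.6807|101⟩ - 0.6807|111⟩

H on qubit 1 mixes each pair of kets that differ only in qubit 1: amplitudes (a, b) of (|…0…⟩, |…1…⟩) become ((a + b)/√2, (a − b)/√2). Kets absent from the input have amplitude 0.
(|001⟩, |011⟩): (a, b) = (0, 0.2706) → (0.1913, -0.1913)
(|101⟩, |111⟩): (a, b) = (0, 0.9627) → (0.6807, -0.6807)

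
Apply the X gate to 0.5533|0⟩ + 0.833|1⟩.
0.833|0⟩ + 0.5533|1⟩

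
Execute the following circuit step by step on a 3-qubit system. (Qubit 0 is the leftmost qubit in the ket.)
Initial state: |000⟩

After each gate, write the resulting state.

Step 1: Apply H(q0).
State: 1/√2|000⟩ + 1/√2|100⟩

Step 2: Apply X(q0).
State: 1/√2|000⟩ + 1/√2|100⟩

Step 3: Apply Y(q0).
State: -(1/√2)i|000⟩ + (1/√2)i|100⟩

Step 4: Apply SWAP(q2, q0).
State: -(1/√2)i|000⟩ + (1/√2)i|001⟩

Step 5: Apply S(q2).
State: -(1/√2)i|000⟩ - 1/√2|001⟩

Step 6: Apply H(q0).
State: -(1/2)i|000⟩ - 1/2|001⟩ - (1/2)i|100⟩ - 1/2|101⟩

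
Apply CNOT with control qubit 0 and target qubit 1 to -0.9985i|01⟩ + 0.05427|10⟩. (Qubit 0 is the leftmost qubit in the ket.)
-0.9985i|01⟩ + 0.05427|11⟩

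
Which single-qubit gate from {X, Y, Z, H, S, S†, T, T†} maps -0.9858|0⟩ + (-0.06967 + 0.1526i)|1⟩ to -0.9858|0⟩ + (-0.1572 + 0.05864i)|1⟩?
T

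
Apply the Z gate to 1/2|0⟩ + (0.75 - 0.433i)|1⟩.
1/2|0⟩ + (-0.75 + 0.433i)|1⟩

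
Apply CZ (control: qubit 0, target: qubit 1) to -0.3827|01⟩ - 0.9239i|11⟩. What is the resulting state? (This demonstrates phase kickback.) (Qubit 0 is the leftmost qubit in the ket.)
-0.3827|01⟩ + 0.9239i|11⟩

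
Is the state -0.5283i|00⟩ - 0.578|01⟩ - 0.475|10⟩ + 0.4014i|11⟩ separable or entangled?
Entangled

Writing the state as a|00⟩ + b|01⟩ + c|10⟩ + d|11⟩, it is a product state iff ad − bc = 0.
Here (a, b, c, d) = (-0.5283i, -0.578, -0.475, 0.4014i): ad − bc = (-0.5283i)(0.4014i) − (-0.578)(-0.475) = -0.06249 ≠ 0, so the state is entangled.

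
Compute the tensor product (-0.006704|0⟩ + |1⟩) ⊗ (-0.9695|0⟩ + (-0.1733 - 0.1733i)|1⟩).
0.0065|00⟩ + (0.001162 + 0.001162i)|01⟩ - 0.9695|10⟩ + (-0.1733 - 0.1733i)|11⟩

amp(|b₁b₂…⟩) = product of the factor amplitudes for bits b₁, b₂, …; only kets whose every factor amplitude is nonzero survive.
|00⟩: (-0.006704)(-0.9695) = 0.0065
|01⟩: (-0.006704)(-0.1733 - 0.1733i) = (0.001162 + 0.001162i)
|10⟩: (1)(-0.9695) = -0.9695
|11⟩: (1)(-0.1733 - 0.1733i) = (-0.1733 - 0.1733i)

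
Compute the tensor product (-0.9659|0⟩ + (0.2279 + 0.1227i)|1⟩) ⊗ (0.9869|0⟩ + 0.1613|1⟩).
-0.9532|00⟩ - 0.1558|01⟩ + (0.2249 + 0.1211i)|10⟩ + (0.03676 + 0.01979i)|11⟩

amp(|b₁b₂…⟩) = product of the factor amplitudes for bits b₁, b₂, …; only kets whose every factor amplitude is nonzero survive.
|00⟩: (-0.9659)(0.9869) = -0.9532
|01⟩: (-0.9659)(0.1613) = -0.1558
|10⟩: (0.2279 + 0.1227i)(0.9869) = (0.2249 + 0.1211i)
|11⟩: (0.2279 + 0.1227i)(0.1613) = (0.03676 + 0.01979i)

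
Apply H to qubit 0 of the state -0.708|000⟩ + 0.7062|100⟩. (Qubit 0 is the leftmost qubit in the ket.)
-0.001273|000⟩ - |100⟩

H on qubit 0 mixes each pair of kets that differ only in qubit 0: amplitudes (a, b) of (|…0…⟩, |…1…⟩) become ((a + b)/√2, (a − b)/√2). Kets absent from the input have amplitude 0.
(|000⟩, |100⟩): (a, b) = (-0.708, 0.7062) → (-0.001273, -1)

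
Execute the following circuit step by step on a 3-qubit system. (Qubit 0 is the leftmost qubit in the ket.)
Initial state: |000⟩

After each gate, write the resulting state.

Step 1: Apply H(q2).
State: 1/√2|000⟩ + 1/√2|001⟩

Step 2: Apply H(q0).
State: 1/2|000⟩ + 1/2|001⟩ + 1/2|100⟩ + 1/2|101⟩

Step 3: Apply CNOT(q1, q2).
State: 1/2|000⟩ + 1/2|001⟩ + 1/2|100⟩ + 1/2|101⟩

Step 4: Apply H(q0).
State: 1/√2|000⟩ + 1/√2|001⟩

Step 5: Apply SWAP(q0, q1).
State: 1/√2|000⟩ + 1/√2|001⟩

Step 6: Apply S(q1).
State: 1/√2|000⟩ + 1/√2|001⟩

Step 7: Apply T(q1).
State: 1/√2|000⟩ + 1/√2|001⟩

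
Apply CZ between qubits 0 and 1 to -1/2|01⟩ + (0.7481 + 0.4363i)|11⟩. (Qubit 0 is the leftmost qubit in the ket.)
-1/2|01⟩ + (-0.7481 - 0.4363i)|11⟩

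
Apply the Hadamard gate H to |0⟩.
1/√2|0⟩ + 1/√2|1⟩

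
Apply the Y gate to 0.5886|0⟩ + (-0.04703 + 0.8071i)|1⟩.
(0.8071 + 0.04703i)|0⟩ + 0.5886i|1⟩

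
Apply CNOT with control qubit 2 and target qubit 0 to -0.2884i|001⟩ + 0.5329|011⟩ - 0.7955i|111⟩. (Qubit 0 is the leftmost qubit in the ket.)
-0.7955i|011⟩ - 0.2884i|101⟩ + 0.5329|111⟩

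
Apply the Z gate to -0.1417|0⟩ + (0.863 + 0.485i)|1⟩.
-0.1417|0⟩ + (-0.863 - 0.485i)|1⟩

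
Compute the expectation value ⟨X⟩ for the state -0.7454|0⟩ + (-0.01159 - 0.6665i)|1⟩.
0.01728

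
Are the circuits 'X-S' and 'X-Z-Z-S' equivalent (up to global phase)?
Yes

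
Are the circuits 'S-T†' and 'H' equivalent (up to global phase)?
No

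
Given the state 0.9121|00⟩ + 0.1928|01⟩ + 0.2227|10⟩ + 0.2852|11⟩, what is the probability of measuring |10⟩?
0.0496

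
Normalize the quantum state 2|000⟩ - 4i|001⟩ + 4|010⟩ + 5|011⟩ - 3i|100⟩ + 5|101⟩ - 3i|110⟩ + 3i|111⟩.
0.1881|000⟩ - 0.3763i|001⟩ + 0.3763|010⟩ + 0.4704|011⟩ - 0.2822i|100⟩ + 0.4704|101⟩ - 0.2822i|110⟩ + 0.2822i|111⟩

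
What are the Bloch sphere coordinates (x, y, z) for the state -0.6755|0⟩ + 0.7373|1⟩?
(-0.9961, 0, -0.08731)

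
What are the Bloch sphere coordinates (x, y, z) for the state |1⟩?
(0, 0, -1)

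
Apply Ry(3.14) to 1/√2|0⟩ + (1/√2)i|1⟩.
(0.0005631 - 0.7071i)|0⟩ + (0.7071 + 0.0005631i)|1⟩

Ry(3.14) = [[cos(θ/2), −sin(θ/2)], [sin(θ/2), cos(θ/2)]]; θ = 3.14, cos(θ/2) ≈ 0.000796327, sin(θ/2) ≈ 1.
With a = amp(|0⟩) = 1/√2 and b = amp(|1⟩) = (1/√2)i:
new amp(|0⟩) = (0.000796327)·a + (-1)·b = (0.0005631 - 0.7071i)
new amp(|1⟩) = (1)·a + (0.000796327)·b = (0.7071 + 0.0005631i)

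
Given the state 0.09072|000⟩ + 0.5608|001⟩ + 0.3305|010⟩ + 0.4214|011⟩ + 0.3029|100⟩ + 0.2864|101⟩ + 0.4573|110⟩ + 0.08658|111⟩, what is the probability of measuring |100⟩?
0.09175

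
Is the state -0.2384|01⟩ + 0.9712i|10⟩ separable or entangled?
Entangled

Writing the state as a|00⟩ + b|01⟩ + c|10⟩ + d|11⟩, it is a product state iff ad − bc = 0.
Here (a, b, c, d) = (0, -0.2384, 0.9712i, 0): ad − bc = (0)(0) − (-0.2384)(0.9712i) = 0.2315i ≠ 0, so the state is entangled.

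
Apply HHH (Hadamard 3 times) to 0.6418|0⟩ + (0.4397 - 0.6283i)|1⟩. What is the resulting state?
(0.7647 - 0.4443i)|0⟩ + (0.1429 + 0.4443i)|1⟩

H² = I, so H^3 = H: a single Hadamard. With (a, b) = (0.6418, (0.4397 - 0.6283i)), H gives ((a + b)/√2, (a − b)/√2) = ((0.7647 - 0.4443i), (0.1429 + 0.4443i)).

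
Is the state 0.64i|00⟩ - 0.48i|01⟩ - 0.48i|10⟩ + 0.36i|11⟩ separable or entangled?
Separable

Writing the state as a|00⟩ + b|01⟩ + c|10⟩ + d|11⟩, it is a product state iff ad − bc = 0.
Here (a, b, c, d) = (0.64i, -0.48i, -0.48i, 0.36i): ad − bc = (0.64i)(0.36i) − (-0.48i)(-0.48i) = 0, so the state is separable.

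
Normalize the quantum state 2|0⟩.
|0⟩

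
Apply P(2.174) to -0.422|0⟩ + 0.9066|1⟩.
-0.422|0⟩ + (-0.5143 + 0.7466i)|1⟩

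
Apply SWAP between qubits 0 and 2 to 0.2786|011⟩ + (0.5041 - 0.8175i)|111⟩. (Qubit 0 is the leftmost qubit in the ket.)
0.2786|110⟩ + (0.5041 - 0.8175i)|111⟩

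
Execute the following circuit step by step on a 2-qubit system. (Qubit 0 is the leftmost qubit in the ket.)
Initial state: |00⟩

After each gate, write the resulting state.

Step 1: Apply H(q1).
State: 1/√2|00⟩ + 1/√2|01⟩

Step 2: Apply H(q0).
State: 1/2|00⟩ + 1/2|01⟩ + 1/2|10⟩ + 1/2|11⟩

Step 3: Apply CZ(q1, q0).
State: 1/2|00⟩ + 1/2|01⟩ + 1/2|10⟩ - 1/2|11⟩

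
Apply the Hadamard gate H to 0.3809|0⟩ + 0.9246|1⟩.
0.9231|0⟩ - 0.3845|1⟩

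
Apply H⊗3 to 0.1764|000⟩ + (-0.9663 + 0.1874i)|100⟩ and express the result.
(-0.2793 + 0.06626i)|000⟩ + (-0.2793 + 0.06626i)|001⟩ + (-0.2793 + 0.06626i)|010⟩ + (-0.2793 + 0.06626i)|011⟩ + (0.404 - 0.06626i)|100⟩ + (0.404 - 0.06626i)|101⟩ + (0.404 - 0.06626i)|110⟩ + (0.404 - 0.06626i)|111⟩

H⊗3 gives amp(|y⟩) = (1/2√2) Σ_x (−1)^(x·y) amp(|x⟩), where x·y is the number of positions in which both x and y have a 1.
|000⟩: (0.1764 + (-0.9663 + 0.1874i))/(2√2) = (-0.2793 + 0.06626i)
|001⟩: (0.1764 + (-0.9663 + 0.1874i))/(2√2) = (-0.2793 + 0.06626i)
|010⟩: (0.1764 + (-0.9663 + 0.1874i))/(2√2) = (-0.2793 + 0.06626i)
|011⟩: (0.1764 + (-0.9663 + 0.1874i))/(2√2) = (-0.2793 + 0.06626i)
|100⟩: (0.1764 - (-0.9663 + 0.1874i))/(2√2) = (0.404 - 0.06626i)
|101⟩: (0.1764 - (-0.9663 + 0.1874i))/(2√2) = (0.404 - 0.06626i)
|110⟩: (0.1764 - (-0.9663 + 0.1874i))/(2√2) = (0.404 - 0.06626i)
|111⟩: (0.1764 - (-0.9663 + 0.1874i))/(2√2) = (0.404 - 0.06626i)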